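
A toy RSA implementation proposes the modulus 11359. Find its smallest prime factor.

11359 is odd.
Digit sum 19, not divisible by 3.
Ends in 9: not divisible by 5.
7: 11359 = 7·1622 + 5
11: 11359 = 11·1032 + 7
13: 11359 = 13·873 + 10
17: 11359 = 17·668 + 3
19: 11359 = 19·597 + 16
23: 11359 = 23·493 + 20
29: 11359 = 29·391 + 20
31: 11359 = 31·366 + 13
37: 11359 = 37·307

37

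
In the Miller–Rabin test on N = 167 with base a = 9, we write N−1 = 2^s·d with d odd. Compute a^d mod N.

1

167 − 1 = 166 = 2^1 · 83, so d = 83.
9^1 ≡ 9 (mod 167)
9^2 ≡ 9^2 = 81 ≡ 81 (mod 167)
9^4 ≡ 81^2 = 6561 ≡ 48 (mod 167)
9^8 ≡ 48^2 = 2304 ≡ 133 (mod 167)
9^16 ≡ 133^2 = 17689 ≡ 154 (mod 167)
9^32 ≡ 154^2 = 23716 ≡ 2 (mod 167)
9^64 ≡ 2^2 = 4 ≡ 4 (mod 167)
83 = 64 + 16 + 2 + 1 in binary powers of 2.
So 9^83 ≡ 4 · 154 · 81 · 9 ≡ 1 (mod 167).
Since 9^d ≡ 1 (mod 167), base 9 does not prove 167 composite.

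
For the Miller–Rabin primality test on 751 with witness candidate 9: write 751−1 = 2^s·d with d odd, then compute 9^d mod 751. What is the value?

751 − 1 = 750 = 2^1 · 375, so d = 375.
9^1 ≡ 9 (mod 751)
9^2 ≡ 9^2 = 81 ≡ 81 (mod 751)
9^4 ≡ 81^2 = 6561 ≡ 553 (mod 751)
9^8 ≡ 553^2 = 305809 ≡ 152 (mod 751)
9^16 ≡ 152^2 = 23104 ≡ 574 (mod 751)
9^32 ≡ 574^2 = 329476 ≡ 538 (mod 751)
9^64 ≡ 538^2 = 289444 ≡ 309 (mod 751)
9^128 ≡ 309^2 = 95481 ≡ 104 (mod 751)
9^256 ≡ 104^2 = 10816 ≡ 302 (mod 751)
375 = 256 + 64 + 32 + 16 + 4 + 2 + 1 in binary powers of 2.
So 9^375 ≡ 302 · 309 · 538 · 574 · 553 · 81 · 9 ≡ 1 (mod 751).
Since 9^d ≡ 1 (mod 751), base 9 does not prove 751 composite.

1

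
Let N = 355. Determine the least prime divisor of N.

5

355 is odd.
Digit sum 13, not divisible by 3.
Ends in 5: divisible by 5.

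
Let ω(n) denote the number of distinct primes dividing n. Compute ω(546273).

5

546273 = 3^2 · 60697
60697 = 7 · 8671
8671 = 13 · 667
667 = 23 · 29
546273 = 3^2 · 7 · 13 · 23 · 29, which has 5 distinct prime factors.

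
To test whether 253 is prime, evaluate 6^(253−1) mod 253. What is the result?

234

6^1 ≡ 6 (mod 253)
6^2 ≡ 6^2 = 36 ≡ 36 (mod 253)
6^4 ≡ 36^2 = 1296 ≡ 31 (mod 253)
6^8 ≡ 31^2 = 961 ≡ 202 (mod 253)
6^16 ≡ 202^2 = 40804 ≡ 71 (mod 253)
6^32 ≡ 71^2 = 5041 ≡ 234 (mod 253)
6^64 ≡ 234^2 = 54756 ≡ 108 (mod 253)
6^128 ≡ 108^2 = 11664 ≡ 26 (mod 253)
252 = 128 + 64 + 32 + 16 + 8 + 4 in binary powers of 2.
So 6^252 ≡ 26 · 108 · 234 · 71 · 202 · 31 ≡ 234 (mod 253).
Since 234 ≠ 1, base 6 is a Fermat witness: 253 is composite.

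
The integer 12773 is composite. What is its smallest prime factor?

12773 is odd.
Digit sum 20, not divisible by 3.
Ends in 3: not divisible by 5.
7: 12773 = 7·1824 + 5
11: 12773 = 11·1161 + 2
13: 12773 = 13·982 + 7
17: 12773 = 17·751 + 6
19: 12773 = 19·672 + 5
23: 12773 = 23·555 + 8
29: 12773 = 29·440 + 13
31: 12773 = 31·412 + 1
37: 12773 = 37·345 + 8
41: 12773 = 41·311 + 22
43: 12773 = 43·297 + 2
47: 12773 = 47·271 + 36
53: 12773 = 53·241

53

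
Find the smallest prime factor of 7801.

7801 is odd.
Digit sum 16, not divisible by 3.
Ends in 1: not divisible by 5.
7: 7801 = 7·1114 + 3
11: 7801 = 11·709 + 2
13: 7801 = 13·600 + 1
17: 7801 = 17·458 + 15
19: 7801 = 19·410 + 11
23: 7801 = 23·339 + 4
29: 7801 = 29·269

29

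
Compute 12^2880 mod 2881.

2744

12^1 ≡ 12 (mod 2881)
12^2 ≡ 12^2 = 144 ≡ 144 (mod 2881)
12^4 ≡ 144^2 = 20736 ≡ 569 (mod 2881)
12^8 ≡ 569^2 = 323761 ≡ 1089 (mod 2881)
12^16 ≡ 1089^2 = 1185921 ≡ 1830 (mod 2881)
12^32 ≡ 1830^2 = 3348900 ≡ 1178 (mod 2881)
12^64 ≡ 1178^2 = 1387684 ≡ 1923 (mod 2881)
12^128 ≡ 1923^2 = 3697929 ≡ 1606 (mod 2881)
12^256 ≡ 1606^2 = 2579236 ≡ 741 (mod 2881)
12^512 ≡ 741^2 = 549081 ≡ 1691 (mod 2881)
12^1024 ≡ 1691^2 = 2859481 ≡ 1529 (mod 2881)
12^2048 ≡ 1529^2 = 2337841 ≡ 1350 (mod 2881)
2880 = 2048 + 512 + 256 + 64 in binary powers of 2.
So 12^2880 ≡ 1350 · 1691 · 741 · 1923 ≡ 2744 (mod 2881).
Since 2744 ≠ 1, base 12 is a Fermat witness: 2881 is composite.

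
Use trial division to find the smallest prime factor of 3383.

17

3383 is odd.
Digit sum 17, not divisible by 3.
Ends in 3: not divisible by 5.
7: 3383 = 7·483 + 2
11: 3383 = 11·307 + 6
13: 3383 = 13·260 + 3
17: 3383 = 17·199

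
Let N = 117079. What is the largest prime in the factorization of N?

97

117079 = 17 · 6887
6887 = 71 · 97
97 is prime.
So 117079 = 17 · 71 · 97; the largest prime factor is 97.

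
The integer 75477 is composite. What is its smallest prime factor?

75477 is odd.
Digit sum 30, divisible by 3.

3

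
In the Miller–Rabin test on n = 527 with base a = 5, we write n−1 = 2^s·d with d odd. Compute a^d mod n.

180

527 − 1 = 526 = 2^1 · 263, so d = 263.
5^1 ≡ 5 (mod 527)
5^2 ≡ 5^2 = 25 ≡ 25 (mod 527)
5^4 ≡ 25^2 = 625 ≡ 98 (mod 527)
5^8 ≡ 98^2 = 9604 ≡ 118 (mod 527)
5^16 ≡ 118^2 = 13924 ≡ 222 (mod 527)
5^32 ≡ 222^2 = 49284 ≡ 273 (mod 527)
5^64 ≡ 273^2 = 74529 ≡ 222 (mod 527)
5^128 ≡ 222^2 = 49284 ≡ 273 (mod 527)
5^256 ≡ 273^2 = 74529 ≡ 222 (mod 527)
263 = 256 + 4 + 2 + 1 in binary powers of 2.
So 5^263 ≡ 222 · 98 · 25 · 5 ≡ 180 (mod 527).
Squaring chain: 180; never reaches −1, so base 5 is a Miller–Rabin witness that 527 is composite.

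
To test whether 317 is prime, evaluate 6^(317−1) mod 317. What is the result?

1

6^1 ≡ 6 (mod 317)
6^2 ≡ 6^2 = 36 ≡ 36 (mod 317)
6^4 ≡ 36^2 = 1296 ≡ 28 (mod 317)
6^8 ≡ 28^2 = 784 ≡ 150 (mod 317)
6^16 ≡ 150^2 = 22500 ≡ 310 (mod 317)
6^32 ≡ 310^2 = 96100 ≡ 49 (mod 317)
6^64 ≡ 49^2 = 2401 ≡ 182 (mod 317)
6^128 ≡ 182^2 = 33124 ≡ 156 (mod 317)
6^256 ≡ 156^2 = 24336 ≡ 244 (mod 317)
316 = 256 + 32 + 16 + 8 + 4 in binary powers of 2.
So 6^316 ≡ 244 · 49 · 310 · 150 · 28 ≡ 1 (mod 317).
Since the result is 1, base 6 gives no evidence that 317 is composite.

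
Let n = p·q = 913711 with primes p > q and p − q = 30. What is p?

Since p = q + 30, we have 913711 = q(q + 30), so q² + 30q − 913711 = 0.
Discriminant: 30² + 4·913711 = 900 + 3654844 = 3655744; √3655744 = 1912.
q = (−30 + 1912)/2 = 941, and p = q + 30 = 971.
Check: 941 · 971 = 913711.

971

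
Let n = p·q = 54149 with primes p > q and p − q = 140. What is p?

313

Since p = q + 140, we have 54149 = q(q + 140), so q² + 140q − 54149 = 0.
Discriminant: 140² + 4·54149 = 19600 + 216596 = 236196; √236196 = 486.
q = (−140 + 486)/2 = 173, and p = q + 140 = 313.
Check: 173 · 313 = 54149.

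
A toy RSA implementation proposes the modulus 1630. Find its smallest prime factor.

2

1630 is even: 2 divides it.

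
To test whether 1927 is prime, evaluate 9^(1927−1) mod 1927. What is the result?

9^1 ≡ 9 (mod 1927)
9^2 ≡ 9^2 = 81 ≡ 81 (mod 1927)
9^4 ≡ 81^2 = 6561 ≡ 780 (mod 1927)
9^8 ≡ 780^2 = 608400 ≡ 1395 (mod 1927)
9^16 ≡ 1395^2 = 1946025 ≡ 1682 (mod 1927)
9^32 ≡ 1682^2 = 2829124 ≡ 288 (mod 1927)
9^64 ≡ 288^2 = 82944 ≡ 83 (mod 1927)
9^128 ≡ 83^2 = 6889 ≡ 1108 (mod 1927)
9^256 ≡ 1108^2 = 1227664 ≡ 165 (mod 1927)
9^512 ≡ 165^2 = 27225 ≡ 247 (mod 1927)
9^1024 ≡ 247^2 = 61009 ≡ 1272 (mod 1927)
1926 = 1024 + 512 + 256 + 128 + 4 + 2 in binary powers of 2.
So 9^1926 ≡ 1272 · 247 · 165 · 1108 · 780 · 81 ≡ 286 (mod 1927).
Since 286 ≠ 1, base 9 is a Fermat witness: 1927 is composite.

286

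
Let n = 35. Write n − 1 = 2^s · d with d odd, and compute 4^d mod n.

9

35 − 1 = 34 = 2^1 · 17, so d = 17.
4^1 ≡ 4 (mod 35)
4^2 ≡ 4^2 = 16 ≡ 16 (mod 35)
4^4 ≡ 16^2 = 256 ≡ 11 (mod 35)
4^8 ≡ 11^2 = 121 ≡ 16 (mod 35)
4^16 ≡ 16^2 = 256 ≡ 11 (mod 35)
17 = 16 + 1 in binary powers of 2.
So 4^17 ≡ 11 · 4 ≡ 9 (mod 35).
Squaring chain: 9; never reaches −1, so base 4 is a Miller–Rabin witness that 35 is composite.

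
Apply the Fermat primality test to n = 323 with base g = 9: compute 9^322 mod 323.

9^1 ≡ 9 (mod 323)
9^2 ≡ 9^2 = 81 ≡ 81 (mod 323)
9^4 ≡ 81^2 = 6561 ≡ 101 (mod 323)
9^8 ≡ 101^2 = 10201 ≡ 188 (mod 323)
9^16 ≡ 188^2 = 35344 ≡ 137 (mod 323)
9^32 ≡ 137^2 = 18769 ≡ 35 (mod 323)
9^64 ≡ 35^2 = 1225 ≡ 256 (mod 323)
9^128 ≡ 256^2 = 65536 ≡ 290 (mod 323)
9^256 ≡ 290^2 = 84100 ≡ 120 (mod 323)
322 = 256 + 64 + 2 in binary powers of 2.
So 9^322 ≡ 120 · 256 · 81 ≡ 251 (mod 323).
Since 251 ≠ 1, base 9 is a Fermat witness: 323 is composite.

251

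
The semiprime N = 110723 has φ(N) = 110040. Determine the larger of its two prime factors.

φ(n) = (p−1)(q−1) = n − (p+q) + 1, so p + q = 110723 − 110040 + 1 = 684.
p and q are the roots of t² − 684t + 110723 = 0.
Discriminant: 684² − 4·110723 = 467856 − 442892 = 24964; √24964 = 158.
q = (684 − 158)/2 = 263, p = (684 + 158)/2 = 421.
Check: 263 · 421 = 110723.

421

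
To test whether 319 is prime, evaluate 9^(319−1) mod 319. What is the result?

9^1 ≡ 9 (mod 319)
9^2 ≡ 9^2 = 81 ≡ 81 (mod 319)
9^4 ≡ 81^2 = 6561 ≡ 181 (mod 319)
9^8 ≡ 181^2 = 32761 ≡ 223 (mod 319)
9^16 ≡ 223^2 = 49729 ≡ 284 (mod 319)
9^32 ≡ 284^2 = 80656 ≡ 268 (mod 319)
9^64 ≡ 268^2 = 71824 ≡ 49 (mod 319)
9^128 ≡ 49^2 = 2401 ≡ 168 (mod 319)
9^256 ≡ 168^2 = 28224 ≡ 152 (mod 319)
318 = 256 + 32 + 16 + 8 + 4 + 2 in binary powers of 2.
So 9^318 ≡ 152 · 268 · 284 · 223 · 181 · 81 ≡ 25 (mod 319).
Since 25 ≠ 1, base 9 is a Fermat witness: 319 is composite.

25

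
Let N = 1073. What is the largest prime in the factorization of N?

1073 = 29 · 37
37 is prime.
So 1073 = 29 · 37; the largest prime factor is 37.

37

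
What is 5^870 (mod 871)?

129

5^1 ≡ 5 (mod 871)
5^2 ≡ 5^2 = 25 ≡ 25 (mod 871)
5^4 ≡ 25^2 = 625 ≡ 625 (mod 871)
5^8 ≡ 625^2 = 390625 ≡ 417 (mod 871)
5^16 ≡ 417^2 = 173889 ≡ 560 (mod 871)
5^32 ≡ 560^2 = 313600 ≡ 40 (mod 871)
5^64 ≡ 40^2 = 1600 ≡ 729 (mod 871)
5^128 ≡ 729^2 = 531441 ≡ 131 (mod 871)
5^256 ≡ 131^2 = 17161 ≡ 612 (mod 871)
5^512 ≡ 612^2 = 374544 ≡ 14 (mod 871)
870 = 512 + 256 + 64 + 32 + 4 + 2 in binary powers of 2.
So 5^870 ≡ 14 · 612 · 729 · 40 · 625 · 25 ≡ 129 (mod 871).
Since 129 ≠ 1, base 5 is a Fermat witness: 871 is composite.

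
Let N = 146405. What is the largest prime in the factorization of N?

89

146405 = 5 · 29281
29281 = 7 · 4183
4183 = 47 · 89
89 is prime.
So 146405 = 5 · 7 · 47 · 89; the largest prime factor is 89.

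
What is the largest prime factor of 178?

89

178 = 2 · 89
89 is prime.
So 178 = 2 · 89; the largest prime factor is 89.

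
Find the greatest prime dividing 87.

29

87 = 3 · 29
29 is prime.
So 87 = 3 · 29; the largest prime factor is 29.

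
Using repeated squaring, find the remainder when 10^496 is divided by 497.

249

10^1 ≡ 10 (mod 497)
10^2 ≡ 10^2 = 100 ≡ 100 (mod 497)
10^4 ≡ 100^2 = 10000 ≡ 60 (mod 497)
10^8 ≡ 60^2 = 3600 ≡ 121 (mod 497)
10^16 ≡ 121^2 = 14641 ≡ 228 (mod 497)
10^32 ≡ 228^2 = 51984 ≡ 296 (mod 497)
10^64 ≡ 296^2 = 87616 ≡ 144 (mod 497)
10^128 ≡ 144^2 = 20736 ≡ 359 (mod 497)
10^256 ≡ 359^2 = 128881 ≡ 158 (mod 497)
496 = 256 + 128 + 64 + 32 + 16 in binary powers of 2.
So 10^496 ≡ 158 · 359 · 144 · 296 · 228 ≡ 249 (mod 497).
Since 249 ≠ 1, base 10 is a Fermat witness: 497 is composite.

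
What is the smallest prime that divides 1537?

29

1537 is odd.
Digit sum 16, not divisible by 3.
Ends in 7: not divisible by 5.
7: 1537 = 7·219 + 4
11: 1537 = 11·139 + 8
13: 1537 = 13·118 + 3
17: 1537 = 17·90 + 7
19: 1537 = 19·80 + 17
23: 1537 = 23·66 + 19
29: 1537 = 29·53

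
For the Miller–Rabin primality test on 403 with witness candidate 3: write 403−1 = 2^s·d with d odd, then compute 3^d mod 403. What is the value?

403 − 1 = 402 = 2^1 · 201, so d = 201.
3^1 ≡ 3 (mod 403)
3^2 ≡ 3^2 = 9 ≡ 9 (mod 403)
3^4 ≡ 9^2 = 81 ≡ 81 (mod 403)
3^8 ≡ 81^2 = 6561 ≡ 113 (mod 403)
3^16 ≡ 113^2 = 12769 ≡ 276 (mod 403)
3^32 ≡ 276^2 = 76176 ≡ 9 (mod 403)
3^64 ≡ 9^2 = 81 ≡ 81 (mod 403)
3^128 ≡ 81^2 = 6561 ≡ 113 (mod 403)
201 = 128 + 64 + 8 + 1 in binary powers of 2.
So 3^201 ≡ 113 · 81 · 113 · 3 ≡ 170 (mod 403).
Squaring chain: 170; never reaches −1, so base 3 is a Miller–Rabin witness that 403 is composite.

170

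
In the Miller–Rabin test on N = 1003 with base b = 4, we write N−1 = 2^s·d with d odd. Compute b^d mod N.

990

1003 − 1 = 1002 = 2^1 · 501, so d = 501.
4^1 ≡ 4 (mod 1003)
4^2 ≡ 4^2 = 16 ≡ 16 (mod 1003)
4^4 ≡ 16^2 = 256 ≡ 256 (mod 1003)
4^8 ≡ 256^2 = 65536 ≡ 341 (mod 1003)
4^16 ≡ 341^2 = 116281 ≡ 936 (mod 1003)
4^32 ≡ 936^2 = 876096 ≡ 477 (mod 1003)
4^64 ≡ 477^2 = 227529 ≡ 851 (mod 1003)
4^128 ≡ 851^2 = 724201 ≡ 35 (mod 1003)
4^256 ≡ 35^2 = 1225 ≡ 222 (mod 1003)
501 = 256 + 128 + 64 + 32 + 16 + 4 + 1 in binary powers of 2.
So 4^501 ≡ 222 · 35 · 851 · 477 · 936 · 256 · 4 ≡ 990 (mod 1003).
Squaring chain: 990; never reaches −1, so base 4 is a Miller–Rabin witness that 1003 is composite.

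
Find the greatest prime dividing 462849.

462849 = 3 · 154283
154283 = 41 · 3763
3763 = 53 · 71
71 is prime.
So 462849 = 3 · 41 · 53 · 71; the largest prime factor is 71.

71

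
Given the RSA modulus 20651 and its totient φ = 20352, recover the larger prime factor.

φ(n) = (p−1)(q−1) = n − (p+q) + 1, so p + q = 20651 − 20352 + 1 = 300.
p and q are the roots of t² − 300t + 20651 = 0.
Discriminant: 300² − 4·20651 = 90000 − 82604 = 7396; √7396 = 86.
q = (300 − 86)/2 = 107, p = (300 + 86)/2 = 193.
Check: 107 · 193 = 20651.

193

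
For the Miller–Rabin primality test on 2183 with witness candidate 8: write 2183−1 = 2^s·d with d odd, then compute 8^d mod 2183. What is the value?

2183 − 1 = 2182 = 2^1 · 1091, so d = 1091.
8^1 ≡ 8 (mod 2183)
8^2 ≡ 8^2 = 64 ≡ 64 (mod 2183)
8^4 ≡ 64^2 = 4096 ≡ 1913 (mod 2183)
8^8 ≡ 1913^2 = 3659569 ≡ 861 (mod 2183)
8^16 ≡ 861^2 = 741321 ≡ 1284 (mod 2183)
8^32 ≡ 1284^2 = 1648656 ≡ 491 (mod 2183)
8^64 ≡ 491^2 = 241081 ≡ 951 (mod 2183)
8^128 ≡ 951^2 = 904401 ≡ 639 (mod 2183)
8^256 ≡ 639^2 = 408321 ≡ 100 (mod 2183)
8^512 ≡ 100^2 = 10000 ≡ 1268 (mod 2183)
8^1024 ≡ 1268^2 = 1607824 ≡ 1136 (mod 2183)
1091 = 1024 + 64 + 2 + 1 in binary powers of 2.
So 8^1091 ≡ 1136 · 951 · 64 · 8 ≡ 1309 (mod 2183).
Squaring chain: 1309; never reaches −1, so base 8 is a Miller–Rabin witness that 2183 is composite.

1309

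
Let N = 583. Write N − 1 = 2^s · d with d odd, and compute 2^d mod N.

233

583 − 1 = 582 = 2^1 · 291, so d = 291.
2^1 ≡ 2 (mod 583)
2^2 ≡ 2^2 = 4 ≡ 4 (mod 583)
2^4 ≡ 4^2 = 16 ≡ 16 (mod 583)
2^8 ≡ 16^2 = 256 ≡ 256 (mod 583)
2^16 ≡ 256^2 = 65536 ≡ 240 (mod 583)
2^32 ≡ 240^2 = 57600 ≡ 466 (mod 583)
2^64 ≡ 466^2 = 217156 ≡ 280 (mod 583)
2^128 ≡ 280^2 = 78400 ≡ 278 (mod 583)
2^256 ≡ 278^2 = 77284 ≡ 328 (mod 583)
291 = 256 + 32 + 2 + 1 in binary powers of 2.
So 2^291 ≡ 328 · 466 · 4 · 2 ≡ 233 (mod 583).
Squaring chain: 233; never reaches −1, so base 2 is a Miller–Rabin witness that 583 is composite.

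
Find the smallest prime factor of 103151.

103151 is odd.
Digit sum 11, not divisible by 3.
Ends in 1: not divisible by 5.
7: 103151 = 7·14735 + 6
11: 103151 = 11·9377 + 4
13: 103151 = 13·7934 + 9
17: 103151 = 17·6067 + 12
19: 103151 = 19·5429

19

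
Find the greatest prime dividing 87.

87 = 3 · 29
29 is prime.
So 87 = 3 · 29; the largest prime factor is 29.

29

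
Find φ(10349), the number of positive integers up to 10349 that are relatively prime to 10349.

Factor: 10349 = 79 · 131.
φ(10349) = (79−1) · (131−1) = 78 · 130 = 10140.

10140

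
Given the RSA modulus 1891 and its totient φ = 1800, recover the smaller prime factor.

φ(n) = (p−1)(q−1) = n − (p+q) + 1, so p + q = 1891 − 1800 + 1 = 92.
p and q are the roots of t² − 92t + 1891 = 0.
Discriminant: 92² − 4·1891 = 8464 − 7564 = 900; √900 = 30.
q = (92 − 30)/2 = 31, p = (92 + 30)/2 = 61.
Check: 31 · 61 = 1891.

31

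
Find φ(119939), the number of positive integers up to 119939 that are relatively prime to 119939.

112320

Factor: 119939 = 31 · 53 · 73.
φ(119939) = (31−1) · (53−1) · (73−1) = 30 · 52 · 72 = 112320.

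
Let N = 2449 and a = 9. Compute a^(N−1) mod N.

9^1 ≡ 9 (mod 2449)
9^2 ≡ 9^2 = 81 ≡ 81 (mod 2449)
9^4 ≡ 81^2 = 6561 ≡ 1663 (mod 2449)
9^8 ≡ 1663^2 = 2765569 ≡ 648 (mod 2449)
9^16 ≡ 648^2 = 419904 ≡ 1125 (mod 2449)
9^32 ≡ 1125^2 = 1265625 ≡ 1941 (mod 2449)
9^64 ≡ 1941^2 = 3767481 ≡ 919 (mod 2449)
9^128 ≡ 919^2 = 844561 ≡ 2105 (mod 2449)
9^256 ≡ 2105^2 = 4431025 ≡ 784 (mod 2449)
9^512 ≡ 784^2 = 614656 ≡ 2406 (mod 2449)
9^1024 ≡ 2406^2 = 5788836 ≡ 1849 (mod 2449)
9^2048 ≡ 1849^2 = 3418801 ≡ 2446 (mod 2449)
2448 = 2048 + 256 + 128 + 16 in binary powers of 2.
So 9^2448 ≡ 2446 · 784 · 2105 · 1125 ≡ 1721 (mod 2449).
Since 1721 ≠ 1, base 9 is a Fermat witness: 2449 is composite.

1721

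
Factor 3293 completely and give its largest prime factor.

89

3293 = 37 · 89
89 is prime.
So 3293 = 37 · 89; the largest prime factor is 89.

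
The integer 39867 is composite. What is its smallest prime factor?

3

39867 is odd.
Digit sum 33, divisible by 3.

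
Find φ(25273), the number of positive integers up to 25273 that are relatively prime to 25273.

24948

Factor: 25273 = 127 · 199.
φ(25273) = (127−1) · (199−1) = 126 · 198 = 24948.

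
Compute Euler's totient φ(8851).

Factor: 8851 = 53 · 167.
φ(8851) = (53−1) · (167−1) = 52 · 166 = 8632.

8632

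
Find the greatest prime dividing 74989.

74989 = 31 · 2419
2419 = 41 · 59
59 is prime.
So 74989 = 31 · 41 · 59; the largest prime factor is 59.

59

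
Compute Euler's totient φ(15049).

Factor: 15049 = 101 · 149.
φ(15049) = (101−1) · (149−1) = 100 · 148 = 14800.

14800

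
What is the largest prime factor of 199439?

71

199439 = 53 · 3763
3763 = 53 · 71
71 is prime.
So 199439 = 53^2 · 71; the largest prime factor is 71.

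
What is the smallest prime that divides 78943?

78943 is odd.
Digit sum 31, not divisible by 3.
Ends in 3: not divisible by 5.
7: 78943 = 7·11277 + 4
11: 78943 = 11·7176 + 7
13: 78943 = 13·6072 + 7
17: 78943 = 17·4643 + 12
19: 78943 = 19·4154 + 17
23: 78943 = 23·3432 + 7
29: 78943 = 29·2722 + 5
31: 78943 = 31·2546 + 17
37: 78943 = 37·2133 + 22
41: 78943 = 41·1925 + 18
43: 78943 = 43·1835 + 38
47: 78943 = 47·1679 + 30
53: 78943 = 53·1489 + 26
59: 78943 = 59·1338 + 1
61: 78943 = 61·1294 + 9
67: 78943 = 67·1178 + 17
71: 78943 = 71·1111 + 62
73: 78943 = 73·1081 + 30
79: 78943 = 79·999 + 22
83: 78943 = 83·951 + 10
89: 78943 = 89·887

89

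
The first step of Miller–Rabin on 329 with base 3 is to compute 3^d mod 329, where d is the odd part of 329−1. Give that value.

194

329 − 1 = 328 = 2^3 · 41, so d = 41.
3^1 ≡ 3 (mod 329)
3^2 ≡ 3^2 = 9 ≡ 9 (mod 329)
3^4 ≡ 9^2 = 81 ≡ 81 (mod 329)
3^8 ≡ 81^2 = 6561 ≡ 310 (mod 329)
3^16 ≡ 310^2 = 96100 ≡ 32 (mod 329)
3^32 ≡ 32^2 = 1024 ≡ 37 (mod 329)
41 = 32 + 8 + 1 in binary powers of 2.
So 3^41 ≡ 37 · 310 · 3 ≡ 194 (mod 329).
Squaring chain: 194 → 130 → 121; never reaches −1, so base 3 is a Miller–Rabin witness that 329 is composite.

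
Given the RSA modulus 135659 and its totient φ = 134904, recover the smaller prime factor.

293

φ(n) = (p−1)(q−1) = n − (p+q) + 1, so p + q = 135659 − 134904 + 1 = 756.
p and q are the roots of t² − 756t + 135659 = 0.
Discriminant: 756² − 4·135659 = 571536 − 542636 = 28900; √28900 = 170.
q = (756 − 170)/2 = 293, p = (756 + 170)/2 = 463.
Check: 293 · 463 = 135659.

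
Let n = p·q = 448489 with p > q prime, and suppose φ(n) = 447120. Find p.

829

φ(n) = (p−1)(q−1) = n − (p+q) + 1, so p + q = 448489 − 447120 + 1 = 1370.
p and q are the roots of t² − 1370t + 448489 = 0.
Discriminant: 1370² − 4·448489 = 1876900 − 1793956 = 82944; √82944 = 288.
q = (1370 − 288)/2 = 541, p = (1370 + 288)/2 = 829.
Check: 541 · 829 = 448489.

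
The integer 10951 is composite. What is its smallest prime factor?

10951 is odd.
Digit sum 16, not divisible by 3.
Ends in 1: not divisible by 5.
7: 10951 = 7·1564 + 3
11: 10951 = 11·995 + 6
13: 10951 = 13·842 + 5
17: 10951 = 17·644 + 3
19: 10951 = 19·576 + 7
23: 10951 = 23·476 + 3
29: 10951 = 29·377 + 18
31: 10951 = 31·353 + 8
37: 10951 = 37·295 + 36
41: 10951 = 41·267 + 4
43: 10951 = 43·254 + 29
47: 10951 = 47·233

47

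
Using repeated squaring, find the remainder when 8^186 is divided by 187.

47

8^1 ≡ 8 (mod 187)
8^2 ≡ 8^2 = 64 ≡ 64 (mod 187)
8^4 ≡ 64^2 = 4096 ≡ 169 (mod 187)
8^8 ≡ 169^2 = 28561 ≡ 137 (mod 187)
8^16 ≡ 137^2 = 18769 ≡ 69 (mod 187)
8^32 ≡ 69^2 = 4761 ≡ 86 (mod 187)
8^64 ≡ 86^2 = 7396 ≡ 103 (mod 187)
8^128 ≡ 103^2 = 10609 ≡ 137 (mod 187)
186 = 128 + 32 + 16 + 8 + 2 in binary powers of 2.
So 8^186 ≡ 137 · 86 · 69 · 137 · 64 ≡ 47 (mod 187).
Since 47 ≠ 1, base 8 is a Fermat witness: 187 is composite.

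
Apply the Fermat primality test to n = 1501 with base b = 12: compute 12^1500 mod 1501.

12^1 ≡ 12 (mod 1501)
12^2 ≡ 12^2 = 144 ≡ 144 (mod 1501)
12^4 ≡ 144^2 = 20736 ≡ 1223 (mod 1501)
12^8 ≡ 1223^2 = 1495729 ≡ 733 (mod 1501)
12^16 ≡ 733^2 = 537289 ≡ 1432 (mod 1501)
12^32 ≡ 1432^2 = 2050624 ≡ 258 (mod 1501)
12^64 ≡ 258^2 = 66564 ≡ 520 (mod 1501)
12^128 ≡ 520^2 = 270400 ≡ 220 (mod 1501)
12^256 ≡ 220^2 = 48400 ≡ 368 (mod 1501)
12^512 ≡ 368^2 = 135424 ≡ 334 (mod 1501)
12^1024 ≡ 334^2 = 111556 ≡ 482 (mod 1501)
1500 = 1024 + 256 + 128 + 64 + 16 + 8 + 4 in binary powers of 2.
So 12^1500 ≡ 482 · 368 · 220 · 520 · 1432 · 733 · 1223 ≡ 571 (mod 1501).
Since 571 ≠ 1, base 12 is a Fermat witness: 1501 is composite.

571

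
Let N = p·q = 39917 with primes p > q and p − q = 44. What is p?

Since p = q + 44, we have 39917 = q(q + 44), so q² + 44q − 39917 = 0.
Discriminant: 44² + 4·39917 = 1936 + 159668 = 161604; √161604 = 402.
q = (−44 + 402)/2 = 179, and p = q + 44 = 223.
Check: 179 · 223 = 39917.

223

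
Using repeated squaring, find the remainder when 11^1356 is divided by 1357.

11^1 ≡ 11 (mod 1357)
11^2 ≡ 11^2 = 121 ≡ 121 (mod 1357)
11^4 ≡ 121^2 = 14641 ≡ 1071 (mod 1357)
11^8 ≡ 1071^2 = 1147041 ≡ 376 (mod 1357)
11^16 ≡ 376^2 = 141376 ≡ 248 (mod 1357)
11^32 ≡ 248^2 = 61504 ≡ 439 (mod 1357)
11^64 ≡ 439^2 = 192721 ≡ 27 (mod 1357)
11^128 ≡ 27^2 = 729 ≡ 729 (mod 1357)
11^256 ≡ 729^2 = 531441 ≡ 854 (mod 1357)
11^512 ≡ 854^2 = 729316 ≡ 607 (mod 1357)
11^1024 ≡ 607^2 = 368449 ≡ 702 (mod 1357)
1356 = 1024 + 256 + 64 + 8 + 4 in binary powers of 2.
So 11^1356 ≡ 702 · 854 · 27 · 376 · 1071 ≡ 1268 (mod 1357).
Since 1268 ≠ 1, base 11 is a Fermat witness: 1357 is composite.

1268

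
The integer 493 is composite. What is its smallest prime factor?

17

493 is odd.
Digit sum 16, not divisible by 3.
Ends in 3: not divisible by 5.
7: 493 = 7·70 + 3
11: 493 = 11·44 + 9
13: 493 = 13·37 + 12
17: 493 = 17·29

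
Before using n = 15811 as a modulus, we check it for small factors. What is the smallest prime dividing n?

97

15811 is odd.
Digit sum 16, not divisible by 3.
Ends in 1: not divisible by 5.
7: 15811 = 7·2258 + 5
11: 15811 = 11·1437 + 4
13: 15811 = 13·1216 + 3
17: 15811 = 17·930 + 1
19: 15811 = 19·832 + 3
23: 15811 = 23·687 + 10
29: 15811 = 29·545 + 6
31: 15811 = 31·510 + 1
37: 15811 = 37·427 + 12
41: 15811 = 41·385 + 26
43: 15811 = 43·367 + 30
47: 15811 = 47·336 + 19
53: 15811 = 53·298 + 17
59: 15811 = 59·267 + 58
61: 15811 = 61·259 + 12
67: 15811 = 67·235 + 66
71: 15811 = 71·222 + 49
73: 15811 = 73·216 + 43
79: 15811 = 79·200 + 11
83: 15811 = 83·190 + 41
89: 15811 = 89·177 + 58
97: 15811 = 97·163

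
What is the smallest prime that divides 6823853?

6823853 is odd.
Digit sum 35, not divisible by 3.
Ends in 3: not divisible by 5.
7: 6823853 = 7·974836 + 1
11: 6823853 = 11·620350 + 3
13: 6823853 = 13·524911 + 10
17: 6823853 = 17·401403 + 2
19: 6823853 = 19·359150 + 3
23: 6823853 = 23·296689 + 6
29: 6823853 = 29·235305 + 8
31: 6823853 = 31·220124 + 9
37: 6823853 = 37·184428 + 17
41: 6823853 = 41·166435 + 18
43: 6823853 = 43·158694 + 11
47: 6823853 = 47·145188 + 17
53: 6823853 = 53·128751 + 50
59: 6823853 = 59·115658 + 31
61: 6823853 = 61·111866 + 27
67: 6823853 = 67·101848 + 37
71: 6823853 = 71·96110 + 43
73: 6823853 = 73·93477 + 32
79: 6823853 = 79·86377 + 70
83: 6823853 = 83·82215 + 8
89: 6823853 = 89·76672 + 45
97: 6823853 = 97·70349

97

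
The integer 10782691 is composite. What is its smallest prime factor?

10782691 is odd.
Digit sum 34, not divisible by 3.
Ends in 1: not divisible by 5.
7: 10782691 = 7·1540384 + 3
11: 10782691 = 11·980244 + 7
13: 10782691 = 13·829437 + 10
17: 10782691 = 17·634275 + 16
19: 10782691 = 19·567510 + 1
23: 10782691 = 23·468812 + 15
29: 10782691 = 29·371816 + 27
31: 10782691 = 31·347828 + 23
37: 10782691 = 37·291424 + 3
41: 10782691 = 41·262992 + 19
43: 10782691 = 43·250760 + 11
47: 10782691 = 47·229418 + 45
53: 10782691 = 53·203447

53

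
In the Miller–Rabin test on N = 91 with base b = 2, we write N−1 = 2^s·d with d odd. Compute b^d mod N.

57

91 − 1 = 90 = 2^1 · 45, so d = 45.
2^1 ≡ 2 (mod 91)
2^2 ≡ 2^2 = 4 ≡ 4 (mod 91)
2^4 ≡ 4^2 = 16 ≡ 16 (mod 91)
2^8 ≡ 16^2 = 256 ≡ 74 (mod 91)
2^16 ≡ 74^2 = 5476 ≡ 16 (mod 91)
2^32 ≡ 16^2 = 256 ≡ 74 (mod 91)
45 = 32 + 8 + 4 + 1 in binary powers of 2.
So 2^45 ≡ 74 · 74 · 16 · 2 ≡ 57 (mod 91).
Squaring chain: 57; never reaches −1, so base 2 is a Miller–Rabin witness that 91 is composite.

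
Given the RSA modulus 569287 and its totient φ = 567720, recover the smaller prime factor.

571

φ(n) = (p−1)(q−1) = n − (p+q) + 1, so p + q = 569287 − 567720 + 1 = 1568.
p and q are the roots of t² − 1568t + 569287 = 0.
Discriminant: 1568² − 4·569287 = 2458624 − 2277148 = 181476; √181476 = 426.
q = (1568 − 426)/2 = 571, p = (1568 + 426)/2 = 997.
Check: 571 · 997 = 569287.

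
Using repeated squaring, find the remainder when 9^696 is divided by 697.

1

9^1 ≡ 9 (mod 697)
9^2 ≡ 9^2 = 81 ≡ 81 (mod 697)
9^4 ≡ 81^2 = 6561 ≡ 288 (mod 697)
9^8 ≡ 288^2 = 82944 ≡ 1 (mod 697)
9^16 ≡ 1^2 = 1 ≡ 1 (mod 697)
9^32 ≡ 1^2 = 1 ≡ 1 (mod 697)
9^64 ≡ 1^2 = 1 ≡ 1 (mod 697)
9^128 ≡ 1^2 = 1 ≡ 1 (mod 697)
9^256 ≡ 1^2 = 1 ≡ 1 (mod 697)
9^512 ≡ 1^2 = 1 ≡ 1 (mod 697)
696 = 512 + 128 + 32 + 16 + 8 in binary powers of 2.
So 9^696 ≡ 1 · 1 · 1 · 1 · 1 ≡ 1 (mod 697).
Since the result is 1, base 9 gives no evidence that 697 is composite.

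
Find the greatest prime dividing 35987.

35987 = 7 · 5141
5141 = 53 · 97
97 is prime.
So 35987 = 7 · 53 · 97; the largest prime factor is 97.

97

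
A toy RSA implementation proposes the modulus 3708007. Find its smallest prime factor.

61

3708007 is odd.
Digit sum 25, not divisible by 3.
Ends in 7: not divisible by 5.
7: 3708007 = 7·529715 + 2
11: 3708007 = 11·337091 + 6
13: 3708007 = 13·285231 + 4
17: 3708007 = 17·218118 + 1
19: 3708007 = 19·195158 + 5
23: 3708007 = 23·161217 + 16
29: 3708007 = 29·127862 + 9
31: 3708007 = 31·119613 + 4
37: 3708007 = 37·100216 + 15
41: 3708007 = 41·90439 + 8
43: 3708007 = 43·86232 + 31
47: 3708007 = 47·78893 + 36
53: 3708007 = 53·69962 + 21
59: 3708007 = 59·62847 + 34
61: 3708007 = 61·60787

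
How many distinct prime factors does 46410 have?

6

46410 = 2 · 23205
23205 = 3 · 7735
7735 = 5 · 1547
1547 = 7 · 221
221 = 13 · 17
46410 = 2 · 3 · 5 · 7 · 13 · 17, which has 6 distinct prime factors.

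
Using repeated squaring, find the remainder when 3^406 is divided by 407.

3^1 ≡ 3 (mod 407)
3^2 ≡ 3^2 = 9 ≡ 9 (mod 407)
3^4 ≡ 9^2 = 81 ≡ 81 (mod 407)
3^8 ≡ 81^2 = 6561 ≡ 49 (mod 407)
3^16 ≡ 49^2 = 2401 ≡ 366 (mod 407)
3^32 ≡ 366^2 = 133956 ≡ 53 (mod 407)
3^64 ≡ 53^2 = 2809 ≡ 367 (mod 407)
3^128 ≡ 367^2 = 134689 ≡ 379 (mod 407)
3^256 ≡ 379^2 = 143641 ≡ 377 (mod 407)
406 = 256 + 128 + 16 + 4 + 2 in binary powers of 2.
So 3^406 ≡ 377 · 379 · 366 · 81 · 9 ≡ 256 (mod 407).
Since 256 ≠ 1, base 3 is a Fermat witness: 407 is composite.

256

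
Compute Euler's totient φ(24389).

Factor: 24389 = 29^3.
φ(24389) = 29^2·(29−1) = 23548.

23548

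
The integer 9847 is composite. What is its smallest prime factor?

9847 is odd.
Digit sum 28, not divisible by 3.
Ends in 7: not divisible by 5.
7: 9847 = 7·1406 + 5
11: 9847 = 11·895 + 2
13: 9847 = 13·757 + 6
17: 9847 = 17·579 + 4
19: 9847 = 19·518 + 5
23: 9847 = 23·428 + 3
29: 9847 = 29·339 + 16
31: 9847 = 31·317 + 20
37: 9847 = 37·266 + 5
41: 9847 = 41·240 + 7
43: 9847 = 43·229

43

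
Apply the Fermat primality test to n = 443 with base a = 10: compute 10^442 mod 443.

1

10^1 ≡ 10 (mod 443)
10^2 ≡ 10^2 = 100 ≡ 100 (mod 443)
10^4 ≡ 100^2 = 10000 ≡ 254 (mod 443)
10^8 ≡ 254^2 = 64516 ≡ 281 (mod 443)
10^16 ≡ 281^2 = 78961 ≡ 107 (mod 443)
10^32 ≡ 107^2 = 11449 ≡ 374 (mod 443)
10^64 ≡ 374^2 = 139876 ≡ 331 (mod 443)
10^128 ≡ 331^2 = 109561 ≡ 140 (mod 443)
10^256 ≡ 140^2 = 19600 ≡ 108 (mod 443)
442 = 256 + 128 + 32 + 16 + 8 + 2 in binary powers of 2.
So 10^442 ≡ 108 · 140 · 374 · 107 · 281 · 100 ≡ 1 (mod 443).
Since the result is 1, base 10 gives no evidence that 443 is composite.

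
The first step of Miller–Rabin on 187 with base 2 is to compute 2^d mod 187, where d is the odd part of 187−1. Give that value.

187 − 1 = 186 = 2^1 · 93, so d = 93.
2^1 ≡ 2 (mod 187)
2^2 ≡ 2^2 = 4 ≡ 4 (mod 187)
2^4 ≡ 4^2 = 16 ≡ 16 (mod 187)
2^8 ≡ 16^2 = 256 ≡ 69 (mod 187)
2^16 ≡ 69^2 = 4761 ≡ 86 (mod 187)
2^32 ≡ 86^2 = 7396 ≡ 103 (mod 187)
2^64 ≡ 103^2 = 10609 ≡ 137 (mod 187)
93 = 64 + 16 + 8 + 4 + 1 in binary powers of 2.
So 2^93 ≡ 137 · 86 · 69 · 16 · 2 ≡ 151 (mod 187).
Squaring chain: 151; never reaches −1, so base 2 is a Miller–Rabin witness that 187 is composite.

151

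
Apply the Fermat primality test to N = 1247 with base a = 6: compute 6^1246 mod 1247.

6^1 ≡ 6 (mod 1247)
6^2 ≡ 6^2 = 36 ≡ 36 (mod 1247)
6^4 ≡ 36^2 = 1296 ≡ 49 (mod 1247)
6^8 ≡ 49^2 = 2401 ≡ 1154 (mod 1247)
6^16 ≡ 1154^2 = 1331716 ≡ 1167 (mod 1247)
6^32 ≡ 1167^2 = 1361889 ≡ 165 (mod 1247)
6^64 ≡ 165^2 = 27225 ≡ 1038 (mod 1247)
6^128 ≡ 1038^2 = 1077444 ≡ 36 (mod 1247)
6^256 ≡ 36^2 = 1296 ≡ 49 (mod 1247)
6^512 ≡ 49^2 = 2401 ≡ 1154 (mod 1247)
6^1024 ≡ 1154^2 = 1331716 ≡ 1167 (mod 1247)
1246 = 1024 + 128 + 64 + 16 + 8 + 4 + 2 in binary powers of 2.
So 6^1246 ≡ 1167 · 36 · 1038 · 1167 · 1154 · 49 · 36 ≡ 436 (mod 1247).
Since 436 ≠ 1, base 6 is a Fermat witness: 1247 is composite.

436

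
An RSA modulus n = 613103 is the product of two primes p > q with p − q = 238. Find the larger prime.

Since p = q + 238, we have 613103 = q(q + 238), so q² + 238q − 613103 = 0.
Discriminant: 238² + 4·613103 = 56644 + 2452412 = 2509056; √2509056 = 1584.
q = (−238 + 1584)/2 = 673, and p = q + 238 = 911.
Check: 673 · 911 = 613103.

911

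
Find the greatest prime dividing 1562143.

83

1562143 = 11 · 142013
142013 = 29 · 4897
4897 = 59 · 83
83 is prime.
So 1562143 = 11 · 29 · 59 · 83; the largest prime factor is 83.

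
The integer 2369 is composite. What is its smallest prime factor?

2369 is odd.
Digit sum 20, not divisible by 3.
Ends in 9: not divisible by 5.
7: 2369 = 7·338 + 3
11: 2369 = 11·215 + 4
13: 2369 = 13·182 + 3
17: 2369 = 17·139 + 6
19: 2369 = 19·124 + 13
23: 2369 = 23·103

23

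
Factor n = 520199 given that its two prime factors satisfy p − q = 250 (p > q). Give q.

Since p = q + 250, we have 520199 = q(q + 250), so q² + 250q − 520199 = 0.
Discriminant: 250² + 4·520199 = 62500 + 2080796 = 2143296; √2143296 = 1464.
q = (−250 + 1464)/2 = 607, and p = q + 250 = 857.
Check: 607 · 857 = 520199.

607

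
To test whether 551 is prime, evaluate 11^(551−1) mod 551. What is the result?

410

11^1 ≡ 11 (mod 551)
11^2 ≡ 11^2 = 121 ≡ 121 (mod 551)
11^4 ≡ 121^2 = 14641 ≡ 315 (mod 551)
11^8 ≡ 315^2 = 99225 ≡ 45 (mod 551)
11^16 ≡ 45^2 = 2025 ≡ 372 (mod 551)
11^32 ≡ 372^2 = 138384 ≡ 83 (mod 551)
11^64 ≡ 83^2 = 6889 ≡ 277 (mod 551)
11^128 ≡ 277^2 = 76729 ≡ 140 (mod 551)
11^256 ≡ 140^2 = 19600 ≡ 315 (mod 551)
11^512 ≡ 315^2 = 99225 ≡ 45 (mod 551)
550 = 512 + 32 + 4 + 2 in binary powers of 2.
So 11^550 ≡ 45 · 83 · 315 · 121 ≡ 410 (mod 551).
Since 410 ≠ 1, base 11 is a Fermat witness: 551 is composite.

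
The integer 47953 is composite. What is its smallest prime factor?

47953 is odd.
Digit sum 28, not divisible by 3.
Ends in 3: not divisible by 5.
7: 47953 = 7·6850 + 3
11: 47953 = 11·4359 + 4
13: 47953 = 13·3688 + 9
17: 47953 = 17·2820 + 13
19: 47953 = 19·2523 + 16
23: 47953 = 23·2084 + 21
29: 47953 = 29·1653 + 16
31: 47953 = 31·1546 + 27
37: 47953 = 37·1296 + 1
41: 47953 = 41·1169 + 24
43: 47953 = 43·1115 + 8
47: 47953 = 47·1020 + 13
53: 47953 = 53·904 + 41
59: 47953 = 59·812 + 45
61: 47953 = 61·786 + 7
67: 47953 = 67·715 + 48
71: 47953 = 71·675 + 28
73: 47953 = 73·656 + 65
79: 47953 = 79·607

79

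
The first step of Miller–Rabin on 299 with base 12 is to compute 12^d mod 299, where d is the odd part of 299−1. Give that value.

299 − 1 = 298 = 2^1 · 149, so d = 149.
12^1 ≡ 12 (mod 299)
12^2 ≡ 12^2 = 144 ≡ 144 (mod 299)
12^4 ≡ 144^2 = 20736 ≡ 105 (mod 299)
12^8 ≡ 105^2 = 11025 ≡ 261 (mod 299)
12^16 ≡ 261^2 = 68121 ≡ 248 (mod 299)
12^32 ≡ 248^2 = 61504 ≡ 209 (mod 299)
12^64 ≡ 209^2 = 43681 ≡ 27 (mod 299)
12^128 ≡ 27^2 = 729 ≡ 131 (mod 299)
149 = 128 + 16 + 4 + 1 in binary powers of 2.
So 12^149 ≡ 131 · 248 · 105 · 12 ≡ 285 (mod 299).
Squaring chain: 285; never reaches −1, so base 12 is a Miller–Rabin witness that 299 is composite.

285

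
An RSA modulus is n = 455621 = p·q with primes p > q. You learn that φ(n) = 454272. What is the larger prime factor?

677

φ(n) = (p−1)(q−1) = n − (p+q) + 1, so p + q = 455621 − 454272 + 1 = 1350.
p and q are the roots of t² − 1350t + 455621 = 0.
Discriminant: 1350² − 4·455621 = 1822500 − 1822484 = 16; √16 = 4.
q = (1350 − 4)/2 = 673, p = (1350 + 4)/2 = 677.
Check: 673 · 677 = 455621.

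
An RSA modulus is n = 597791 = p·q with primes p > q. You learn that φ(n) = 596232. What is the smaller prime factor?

φ(n) = (p−1)(q−1) = n − (p+q) + 1, so p + q = 597791 − 596232 + 1 = 1560.
p and q are the roots of t² − 1560t + 597791 = 0.
Discriminant: 1560² − 4·597791 = 2433600 − 2391164 = 42436; √42436 = 206.
q = (1560 − 206)/2 = 677, p = (1560 + 206)/2 = 883.
Check: 677 · 883 = 597791.

677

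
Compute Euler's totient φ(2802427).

2740992

Factor: 2802427 = 97 · 167 · 173.
φ(2802427) = (97−1) · (167−1) · (173−1) = 96 · 166 · 172 = 2740992.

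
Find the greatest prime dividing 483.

23

483 = 3 · 161
161 = 7 · 23
23 is prime.
So 483 = 3 · 7 · 23; the largest prime factor is 23.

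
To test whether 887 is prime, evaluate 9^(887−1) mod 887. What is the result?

9^1 ≡ 9 (mod 887)
9^2 ≡ 9^2 = 81 ≡ 81 (mod 887)
9^4 ≡ 81^2 = 6561 ≡ 352 (mod 887)
9^8 ≡ 352^2 = 123904 ≡ 611 (mod 887)
9^16 ≡ 611^2 = 373321 ≡ 781 (mod 887)
9^32 ≡ 781^2 = 609961 ≡ 592 (mod 887)
9^64 ≡ 592^2 = 350464 ≡ 99 (mod 887)
9^128 ≡ 99^2 = 9801 ≡ 44 (mod 887)
9^256 ≡ 44^2 = 1936 ≡ 162 (mod 887)
9^512 ≡ 162^2 = 26244 ≡ 521 (mod 887)
886 = 512 + 256 + 64 + 32 + 16 + 4 + 2 in binary powers of 2.
So 9^886 ≡ 521 · 162 · 99 · 592 · 781 · 352 · 81 ≡ 1 (mod 887).
Since the result is 1, base 9 gives no evidence that 887 is composite.

1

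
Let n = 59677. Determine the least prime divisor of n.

83

59677 is odd.
Digit sum 34, not divisible by 3.
Ends in 7: not divisible by 5.
7: 59677 = 7·8525 + 2
11: 59677 = 11·5425 + 2
13: 59677 = 13·4590 + 7
17: 59677 = 17·3510 + 7
19: 59677 = 19·3140 + 17
23: 59677 = 23·2594 + 15
29: 59677 = 29·2057 + 24
31: 59677 = 31·1925 + 2
37: 59677 = 37·1612 + 33
41: 59677 = 41·1455 + 22
43: 59677 = 43·1387 + 36
47: 59677 = 47·1269 + 34
53: 59677 = 53·1125 + 52
59: 59677 = 59·1011 + 28
61: 59677 = 61·978 + 19
67: 59677 = 67·890 + 47
71: 59677 = 71·840 + 37
73: 59677 = 73·817 + 36
79: 59677 = 79·755 + 32
83: 59677 = 83·719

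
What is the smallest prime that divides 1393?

7

1393 is odd.
Digit sum 16, not divisible by 3.
Ends in 3: not divisible by 5.
7: 1393 = 7·199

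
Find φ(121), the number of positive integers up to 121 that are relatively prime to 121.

110

Factor: 121 = 11^2.
φ(121) = 11^1·(11−1) = 110.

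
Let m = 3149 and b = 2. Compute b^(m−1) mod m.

1322

2^1 ≡ 2 (mod 3149)
2^2 ≡ 2^2 = 4 ≡ 4 (mod 3149)
2^4 ≡ 4^2 = 16 ≡ 16 (mod 3149)
2^8 ≡ 16^2 = 256 ≡ 256 (mod 3149)
2^16 ≡ 256^2 = 65536 ≡ 2556 (mod 3149)
2^32 ≡ 2556^2 = 6533136 ≡ 2110 (mod 3149)
2^64 ≡ 2110^2 = 4452100 ≡ 2563 (mod 3149)
2^128 ≡ 2563^2 = 6568969 ≡ 155 (mod 3149)
2^256 ≡ 155^2 = 24025 ≡ 1982 (mod 3149)
2^512 ≡ 1982^2 = 3928324 ≡ 1521 (mod 3149)
2^1024 ≡ 1521^2 = 2313441 ≡ 2075 (mod 3149)
2^2048 ≡ 2075^2 = 4305625 ≡ 942 (mod 3149)
3148 = 2048 + 1024 + 64 + 8 + 4 in binary powers of 2.
So 2^3148 ≡ 942 · 2075 · 2563 · 256 · 16 ≡ 1322 (mod 3149).
Since 1322 ≠ 1, base 2 is a Fermat witness: 3149 is composite.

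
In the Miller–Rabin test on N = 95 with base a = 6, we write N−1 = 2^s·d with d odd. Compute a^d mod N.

36

95 − 1 = 94 = 2^1 · 47, so d = 47.
6^1 ≡ 6 (mod 95)
6^2 ≡ 6^2 = 36 ≡ 36 (mod 95)
6^4 ≡ 36^2 = 1296 ≡ 61 (mod 95)
6^8 ≡ 61^2 = 3721 ≡ 16 (mod 95)
6^16 ≡ 16^2 = 256 ≡ 66 (mod 95)
6^32 ≡ 66^2 = 4356 ≡ 81 (mod 95)
47 = 32 + 8 + 4 + 2 + 1 in binary powers of 2.
So 6^47 ≡ 81 · 16 · 61 · 36 · 6 ≡ 36 (mod 95).
Squaring chain: 36; never reaches −1, so base 6 is a Miller–Rabin witness that 95 is composite.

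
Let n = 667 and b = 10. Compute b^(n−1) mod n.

236

10^1 ≡ 10 (mod 667)
10^2 ≡ 10^2 = 100 ≡ 100 (mod 667)
10^4 ≡ 100^2 = 10000 ≡ 662 (mod 667)
10^8 ≡ 662^2 = 438244 ≡ 25 (mod 667)
10^16 ≡ 25^2 = 625 ≡ 625 (mod 667)
10^32 ≡ 625^2 = 390625 ≡ 430 (mod 667)
10^64 ≡ 430^2 = 184900 ≡ 141 (mod 667)
10^128 ≡ 141^2 = 19881 ≡ 538 (mod 667)
10^256 ≡ 538^2 = 289444 ≡ 633 (mod 667)
10^512 ≡ 633^2 = 400689 ≡ 489 (mod 667)
666 = 512 + 128 + 16 + 8 + 2 in binary powers of 2.
So 10^666 ≡ 489 · 538 · 625 · 25 · 100 ≡ 236 (mod 667).
Since 236 ≠ 1, base 10 is a Fermat witness: 667 is composite.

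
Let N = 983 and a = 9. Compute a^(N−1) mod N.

9^1 ≡ 9 (mod 983)
9^2 ≡ 9^2 = 81 ≡ 81 (mod 983)
9^4 ≡ 81^2 = 6561 ≡ 663 (mod 983)
9^8 ≡ 663^2 = 439569 ≡ 168 (mod 983)
9^16 ≡ 168^2 = 28224 ≡ 700 (mod 983)
9^32 ≡ 700^2 = 490000 ≡ 466 (mod 983)
9^64 ≡ 466^2 = 217156 ≡ 896 (mod 983)
9^128 ≡ 896^2 = 802816 ≡ 688 (mod 983)
9^256 ≡ 688^2 = 473344 ≡ 521 (mod 983)
9^512 ≡ 521^2 = 271441 ≡ 133 (mod 983)
982 = 512 + 256 + 128 + 64 + 16 + 4 + 2 in binary powers of 2.
So 9^982 ≡ 133 · 521 · 688 · 896 · 700 · 663 · 81 ≡ 1 (mod 983).
Since the result is 1, base 9 gives no evidence that 983 is composite.

1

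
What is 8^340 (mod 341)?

8^1 ≡ 8 (mod 341)
8^2 ≡ 8^2 = 64 ≡ 64 (mod 341)
8^4 ≡ 64^2 = 4096 ≡ 4 (mod 341)
8^8 ≡ 4^2 = 16 ≡ 16 (mod 341)
8^16 ≡ 16^2 = 256 ≡ 256 (mod 341)
8^32 ≡ 256^2 = 65536 ≡ 64 (mod 341)
8^64 ≡ 64^2 = 4096 ≡ 4 (mod 341)
8^128 ≡ 4^2 = 16 ≡ 16 (mod 341)
8^256 ≡ 16^2 = 256 ≡ 256 (mod 341)
340 = 256 + 64 + 16 + 4 in binary powers of 2.
So 8^340 ≡ 256 · 4 · 256 · 4 ≡ 1 (mod 341).
Since the result is 1, base 8 gives no evidence that 341 is composite.

1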